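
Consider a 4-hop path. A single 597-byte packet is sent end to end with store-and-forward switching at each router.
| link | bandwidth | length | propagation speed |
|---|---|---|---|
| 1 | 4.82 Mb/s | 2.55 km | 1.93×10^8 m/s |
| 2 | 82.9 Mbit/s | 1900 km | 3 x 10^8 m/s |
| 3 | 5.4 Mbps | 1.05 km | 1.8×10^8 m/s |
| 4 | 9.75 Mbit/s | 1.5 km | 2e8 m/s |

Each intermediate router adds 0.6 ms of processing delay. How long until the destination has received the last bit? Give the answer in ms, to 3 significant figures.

10.6 ms

L = 597 × 8 = 4776 bits.
Transmission delays (L/R per hop): 0.990871, 0.0576116, 0.884444, 0.489846 ms; sum = 2.42277 ms.
Propagation delays (d/s per hop): 0.0132124, 6.33333, 0.00583333, 0.0075 ms; sum = 6.35988 ms.
Processing at 3 router(s): 3 × 0.6 ms = 1.8 ms.
End-to-end = 10.6 ms.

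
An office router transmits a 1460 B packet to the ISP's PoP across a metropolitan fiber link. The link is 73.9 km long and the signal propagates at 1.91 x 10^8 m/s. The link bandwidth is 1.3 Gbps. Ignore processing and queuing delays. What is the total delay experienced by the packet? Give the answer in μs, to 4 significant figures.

395.9 μs

L = 1460 × 8 = 11680 bits.
Transmission delay = L/R = 11680 / 1300000000 = 8.98462 μs.
Propagation delay = d/s = 73900 m / 191000000 m/s = 386.911 μs.
Total = 395.9 μs.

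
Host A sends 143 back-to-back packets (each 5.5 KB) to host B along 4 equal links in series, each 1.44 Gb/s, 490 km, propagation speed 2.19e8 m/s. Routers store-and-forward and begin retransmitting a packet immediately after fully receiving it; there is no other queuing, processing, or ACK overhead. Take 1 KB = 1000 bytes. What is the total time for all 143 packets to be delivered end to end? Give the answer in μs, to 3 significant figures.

13400 μs

Per-hop transmission t_tx = L/R = 44000/1440000000 = 30.5556 μs.
Per-hop propagation t_prop = 490000/219000000 = 2237.44 μs.
Pipeline fill: first packet needs 4·t_tx to clear all hops; remaining 142 packets each add one t_tx.
Total = (4+143-1)·t_tx + 4·t_prop = 146·30.5556 + 4·2237.44 = 13400 μs.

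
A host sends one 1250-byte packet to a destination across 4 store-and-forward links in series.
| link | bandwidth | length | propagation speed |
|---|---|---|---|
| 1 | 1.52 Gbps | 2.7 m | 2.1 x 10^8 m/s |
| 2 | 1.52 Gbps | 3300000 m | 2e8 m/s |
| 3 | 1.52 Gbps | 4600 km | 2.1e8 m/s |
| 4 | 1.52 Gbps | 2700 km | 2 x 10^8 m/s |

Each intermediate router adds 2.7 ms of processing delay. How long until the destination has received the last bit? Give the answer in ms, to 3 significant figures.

L = 1250 × 8 = 10000 bits.
Transmission delay per hop = L/R = 10000/1520000000 = 0.00657895 ms; 4 hops → 0.0263158 ms.
Propagation delays (d/s per hop): 1.28571e-05, 16.5, 21.9048, 13.5 ms; sum = 51.9048 ms.
Processing at 3 router(s): 3 × 2.7 ms = 8.1 ms.
End-to-end = 60.0 ms.

60.0 ms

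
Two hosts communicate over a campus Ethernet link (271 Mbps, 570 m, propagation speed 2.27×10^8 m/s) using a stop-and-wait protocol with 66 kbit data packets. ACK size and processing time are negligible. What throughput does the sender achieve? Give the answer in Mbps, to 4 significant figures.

t_tx = L/R = 66000/271000000 = 0.000243542 s.
t_prop = 570/227000000 = 2.51101e-06 s; RTT = 5.02203e-06 s.
Cycle = t_tx + RTT = 0.000248564 s.
Throughput = L / cycle = 66000 / 0.000248564 = 265.5 Mbps.

265.5 Mbps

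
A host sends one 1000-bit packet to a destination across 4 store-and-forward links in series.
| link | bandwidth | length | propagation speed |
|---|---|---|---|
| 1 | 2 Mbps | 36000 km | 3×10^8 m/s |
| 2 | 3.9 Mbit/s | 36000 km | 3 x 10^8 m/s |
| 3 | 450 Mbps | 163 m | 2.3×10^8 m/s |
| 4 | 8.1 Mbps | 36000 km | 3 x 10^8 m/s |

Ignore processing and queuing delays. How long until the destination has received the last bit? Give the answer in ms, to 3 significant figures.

Transmission delays (L/R per hop): 0.5, 0.25641, 0.00222222, 0.123457 ms; sum = 0.882089 ms.
Propagation delays (d/s per hop): 120, 120, 0.000708696, 120 ms; sum = 360.001 ms.
End-to-end = 361 ms.

361 ms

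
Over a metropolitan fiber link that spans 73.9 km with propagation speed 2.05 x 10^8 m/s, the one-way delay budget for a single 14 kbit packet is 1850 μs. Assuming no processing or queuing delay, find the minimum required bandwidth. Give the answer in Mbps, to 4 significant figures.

Propagation delay = 73900 / 2.05e+08 = 360.488 μs.
Transmission budget = 1850 − 360.488 = 1489.51 μs.
R ≥ L / t_tx = 14000 bits / 0.00148951 s = 9.399 Mbps.

9.399 Mbps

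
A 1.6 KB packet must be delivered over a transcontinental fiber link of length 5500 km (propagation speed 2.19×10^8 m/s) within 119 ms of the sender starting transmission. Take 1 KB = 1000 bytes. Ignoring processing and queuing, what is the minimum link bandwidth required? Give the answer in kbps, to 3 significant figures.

L = 12800 bits.
Propagation delay = 5500000 / 219000000 = 25.1142 ms.
Transmission budget = 119 − 25.1142 = 93.8858 ms.
R ≥ L / t_tx = 12800 bits / 0.0938858 s = 136 kbps.

136 kbps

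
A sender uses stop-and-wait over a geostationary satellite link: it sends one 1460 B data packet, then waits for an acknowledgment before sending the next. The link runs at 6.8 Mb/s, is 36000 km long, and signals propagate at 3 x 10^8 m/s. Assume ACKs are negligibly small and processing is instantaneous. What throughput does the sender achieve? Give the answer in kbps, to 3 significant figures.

t_tx = L/R = 11680/6800000 = 0.00171765 s.
t_prop = 36000000/300000000 = 0.12 s; RTT = 0.24 s.
Cycle = t_tx + RTT = 0.241718 s.
Throughput = L / cycle = 11680 / 0.241718 = 48.3 kbps.

48.3 kbps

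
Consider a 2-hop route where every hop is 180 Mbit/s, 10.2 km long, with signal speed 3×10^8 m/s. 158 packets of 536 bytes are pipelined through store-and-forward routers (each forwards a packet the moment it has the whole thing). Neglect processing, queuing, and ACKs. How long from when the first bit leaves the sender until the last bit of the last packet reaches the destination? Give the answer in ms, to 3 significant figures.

3.86 ms

Per-hop transmission t_tx = L/R = 4288/180000000 = 0.0238222 ms.
Per-hop propagation t_prop = 10200/300000000 = 0.034 ms.
Pipeline fill: first packet needs 2·t_tx to clear all hops; remaining 157 packets each add one t_tx.
Total = (2+158-1)·t_tx + 2·t_prop = 159·0.0238222 + 2·0.034 = 3.86 ms.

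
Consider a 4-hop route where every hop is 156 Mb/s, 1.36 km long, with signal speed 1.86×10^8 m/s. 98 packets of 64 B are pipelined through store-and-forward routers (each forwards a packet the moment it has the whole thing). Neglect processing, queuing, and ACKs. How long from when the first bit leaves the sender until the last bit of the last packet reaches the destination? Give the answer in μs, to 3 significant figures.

361 μs

Per-hop transmission t_tx = L/R = 512/156000000 = 3.28205 μs.
Per-hop propagation t_prop = 1360/186000000 = 7.31183 μs.
Pipeline fill: first packet needs 4·t_tx to clear all hops; remaining 97 packets each add one t_tx.
Total = (4+98-1)·t_tx + 4·t_prop = 101·3.28205 + 4·7.31183 = 361 μs.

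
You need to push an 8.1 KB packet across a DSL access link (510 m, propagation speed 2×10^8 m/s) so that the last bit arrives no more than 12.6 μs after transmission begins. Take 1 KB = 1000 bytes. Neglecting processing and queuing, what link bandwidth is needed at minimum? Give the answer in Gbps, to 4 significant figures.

L = 64800 bits.
Propagation delay = 510 / 200000000 = 2.55 μs.
Transmission budget = 12.6 − 2.55 = 10.05 μs.
R ≥ L / t_tx = 64800 bits / 1.005e-05 s = 6.448 Gbps.

6.448 Gbps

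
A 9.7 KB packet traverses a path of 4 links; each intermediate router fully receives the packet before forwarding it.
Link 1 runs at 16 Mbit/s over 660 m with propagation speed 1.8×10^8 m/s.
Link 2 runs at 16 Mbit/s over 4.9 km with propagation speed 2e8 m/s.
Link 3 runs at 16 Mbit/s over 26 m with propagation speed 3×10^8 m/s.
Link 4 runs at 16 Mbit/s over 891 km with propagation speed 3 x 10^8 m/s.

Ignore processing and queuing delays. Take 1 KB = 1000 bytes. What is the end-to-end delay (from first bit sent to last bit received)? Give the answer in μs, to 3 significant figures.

L = 77600 bits.
Transmission delay per hop = L/R = 77600/16000000 = 4850 μs; 4 hops → 19400 μs.
Propagation delays (d/s per hop): 3.66667, 24.5, 0.0866667, 2970 μs; sum = 2998.25 μs.
End-to-end = 22400 μs.

22400 μs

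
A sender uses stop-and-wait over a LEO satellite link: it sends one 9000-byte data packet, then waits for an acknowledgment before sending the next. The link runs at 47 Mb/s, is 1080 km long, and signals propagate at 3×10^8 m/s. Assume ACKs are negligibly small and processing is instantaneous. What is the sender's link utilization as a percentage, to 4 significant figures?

17.54 %

t_tx = L/R = 72000/47000000 = 0.00153191 s.
t_prop = 1080000/300000000 = 0.0036 s; RTT = 0.0072 s.
Cycle = t_tx + RTT = 0.00873191 s.
Utilization = t_tx / cycle = 0.00153191/0.00873191 = 17.54 %.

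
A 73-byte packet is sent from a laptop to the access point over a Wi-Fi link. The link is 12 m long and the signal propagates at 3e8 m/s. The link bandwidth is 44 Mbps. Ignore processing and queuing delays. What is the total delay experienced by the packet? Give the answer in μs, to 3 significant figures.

13.3 μs

L = 73 × 8 = 584 bits.
Transmission delay = L/R = 584 / 44000000 = 13.2727 μs.
Propagation delay = d/s = 12 m / 300000000 m/s = 0.04 μs.
Total = 13.3 μs.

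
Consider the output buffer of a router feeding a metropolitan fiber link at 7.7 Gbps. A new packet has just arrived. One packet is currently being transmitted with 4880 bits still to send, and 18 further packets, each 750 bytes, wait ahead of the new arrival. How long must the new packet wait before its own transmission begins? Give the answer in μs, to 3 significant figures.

14.7 μs

Each queued packet: L/R = 6000/7700000000 = 0.779221 μs.
18 queued → 14.026 μs.
Plus remaining 4880 bits of current packet: 0.633766 μs.
Queuing delay = 14.7 μs.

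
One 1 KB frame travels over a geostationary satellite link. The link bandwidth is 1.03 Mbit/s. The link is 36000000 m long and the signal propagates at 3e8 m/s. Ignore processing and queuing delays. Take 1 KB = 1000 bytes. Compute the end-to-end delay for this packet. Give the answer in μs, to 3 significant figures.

128000 μs

L = 8000 bits.
Transmission delay = L/R = 8000 / 1030000 = 7766.99 μs.
Propagation delay = d/s = 36000000 m / 300000000 m/s = 120000 μs.
Total = 128000 μs.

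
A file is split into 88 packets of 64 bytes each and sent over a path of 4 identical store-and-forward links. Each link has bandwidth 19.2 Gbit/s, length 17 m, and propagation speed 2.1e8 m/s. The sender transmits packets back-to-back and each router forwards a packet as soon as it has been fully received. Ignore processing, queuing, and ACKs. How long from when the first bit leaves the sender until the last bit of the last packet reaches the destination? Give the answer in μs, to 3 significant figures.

Per-hop transmission t_tx = L/R = 512/19200000000 = 0.0266667 μs.
Per-hop propagation t_prop = 17/210000000 = 0.0809524 μs.
Pipeline fill: first packet needs 4·t_tx to clear all hops; remaining 87 packets each add one t_tx.
Total = (4+88-1)·t_tx + 4·t_prop = 91·0.0266667 + 4·0.0809524 = 2.75 μs.

2.75 μs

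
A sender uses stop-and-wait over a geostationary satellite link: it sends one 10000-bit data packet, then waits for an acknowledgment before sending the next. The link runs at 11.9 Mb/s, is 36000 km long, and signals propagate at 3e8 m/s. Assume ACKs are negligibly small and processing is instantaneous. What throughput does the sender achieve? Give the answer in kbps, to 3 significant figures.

t_tx = L/R = 10000/11900000 = 0.000840336 s.
t_prop = 36000000/300000000 = 0.12 s; RTT = 0.24 s.
Cycle = t_tx + RTT = 0.24084 s.
Throughput = L / cycle = 10000 / 0.24084 = 41.5 kbps.

41.5 kbps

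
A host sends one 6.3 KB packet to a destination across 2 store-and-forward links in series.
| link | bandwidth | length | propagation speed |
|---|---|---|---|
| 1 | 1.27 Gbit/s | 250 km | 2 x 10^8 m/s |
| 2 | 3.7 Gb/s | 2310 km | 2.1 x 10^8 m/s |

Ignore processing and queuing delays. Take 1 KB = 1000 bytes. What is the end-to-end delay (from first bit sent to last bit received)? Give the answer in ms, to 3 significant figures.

12.3 ms

L = 50400 bits.
Transmission delays (L/R per hop): 0.039685, 0.0136216 ms; sum = 0.0533067 ms.
Propagation delays (d/s per hop): 1.25, 11 ms; sum = 12.25 ms.
End-to-end = 12.3 ms.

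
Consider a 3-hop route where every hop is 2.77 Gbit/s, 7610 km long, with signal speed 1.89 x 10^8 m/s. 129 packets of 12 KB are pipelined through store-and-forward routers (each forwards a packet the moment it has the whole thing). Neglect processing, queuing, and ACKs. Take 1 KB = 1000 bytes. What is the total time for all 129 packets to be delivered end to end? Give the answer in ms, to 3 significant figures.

125 ms

Per-hop transmission t_tx = L/R = 96000/2770000000 = 0.034657 ms.
Per-hop propagation t_prop = 7610000/189000000 = 40.2646 ms.
Pipeline fill: first packet needs 3·t_tx to clear all hops; remaining 128 packets each add one t_tx.
Total = (3+129-1)·t_tx + 3·t_prop = 131·0.034657 + 3·40.2646 = 125 ms.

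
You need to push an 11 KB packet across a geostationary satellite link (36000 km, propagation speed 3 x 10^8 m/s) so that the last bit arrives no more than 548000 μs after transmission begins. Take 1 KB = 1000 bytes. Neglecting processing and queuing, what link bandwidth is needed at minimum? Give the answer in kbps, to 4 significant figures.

L = 88000 bits.
Propagation delay = 36000000 / 300000000 = 120000 μs.
Transmission budget = 548000 − 120000 = 428000 μs.
R ≥ L / t_tx = 88000 bits / 0.428 s = 205.6 kbps.

205.6 kbps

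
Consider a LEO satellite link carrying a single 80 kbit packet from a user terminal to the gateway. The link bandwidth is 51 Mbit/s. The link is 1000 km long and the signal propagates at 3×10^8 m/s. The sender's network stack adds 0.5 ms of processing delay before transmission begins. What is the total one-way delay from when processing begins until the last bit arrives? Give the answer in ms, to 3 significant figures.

5.40 ms

L = 80000 bits.
Transmission delay = L/R = 80000 / 51000000 = 1.56863 ms.
Propagation delay = d/s = 1000000 m / 300000000 m/s = 3.33333 ms.
Plus processing delay 0.5 ms = 0.5 ms.
Total = 5.40 ms.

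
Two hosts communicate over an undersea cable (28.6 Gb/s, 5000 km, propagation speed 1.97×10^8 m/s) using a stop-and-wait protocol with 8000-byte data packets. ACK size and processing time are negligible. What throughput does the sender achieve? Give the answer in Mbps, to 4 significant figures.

t_tx = L/R = 64000/28600000000 = 2.23776e-06 s.
t_prop = 5000000/197000000 = 0.0253807 s; RTT = 0.0507614 s.
Cycle = t_tx + RTT = 0.0507637 s.
Throughput = L / cycle = 64000 / 0.0507637 = 1.261 Mbps.

1.261 Mbps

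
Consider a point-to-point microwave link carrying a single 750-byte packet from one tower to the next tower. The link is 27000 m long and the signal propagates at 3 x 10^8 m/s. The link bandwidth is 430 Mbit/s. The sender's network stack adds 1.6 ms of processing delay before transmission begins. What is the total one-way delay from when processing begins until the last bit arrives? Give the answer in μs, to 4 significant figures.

L = 750 × 8 = 6000 bits.
Transmission delay = L/R = 6000 / 430000000 = 13.9535 μs.
Propagation delay = d/s = 27000 m / 300000000 m/s = 90 μs.
Plus processing delay 1.6 ms = 1600 μs.
Total = 1704 μs.

1704 μs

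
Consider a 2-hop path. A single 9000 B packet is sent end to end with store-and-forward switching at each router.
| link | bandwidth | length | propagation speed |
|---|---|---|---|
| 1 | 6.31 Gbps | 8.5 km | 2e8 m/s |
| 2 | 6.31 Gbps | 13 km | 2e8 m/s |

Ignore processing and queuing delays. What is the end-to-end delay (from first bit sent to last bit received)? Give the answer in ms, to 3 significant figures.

L = 9000 × 8 = 72000 bits.
Transmission delay per hop = L/R = 72000/6310000000 = 0.0114105 ms; 2 hops → 0.0228209 ms.
Propagation delays (d/s per hop): 0.0425, 0.065 ms; sum = 0.1075 ms.
End-to-end = 0.130 ms.

0.130 ms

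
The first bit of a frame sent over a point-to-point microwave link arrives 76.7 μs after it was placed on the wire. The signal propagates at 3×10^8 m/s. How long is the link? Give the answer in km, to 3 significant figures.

23.0 km

d = s × t_prop = 300000000 × 7.67e-05 = 23.0 km.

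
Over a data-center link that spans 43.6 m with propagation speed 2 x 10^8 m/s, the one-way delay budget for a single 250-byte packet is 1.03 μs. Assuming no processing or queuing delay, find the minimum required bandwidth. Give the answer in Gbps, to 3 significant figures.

L = 2000 bits.
Propagation delay = 43.6 / 200000000 = 0.218 μs.
Transmission budget = 1.03 − 0.218 = 0.812 μs.
R ≥ L / t_tx = 2000 bits / 8.12e-07 s = 2.46 Gbps.

2.46 Gbps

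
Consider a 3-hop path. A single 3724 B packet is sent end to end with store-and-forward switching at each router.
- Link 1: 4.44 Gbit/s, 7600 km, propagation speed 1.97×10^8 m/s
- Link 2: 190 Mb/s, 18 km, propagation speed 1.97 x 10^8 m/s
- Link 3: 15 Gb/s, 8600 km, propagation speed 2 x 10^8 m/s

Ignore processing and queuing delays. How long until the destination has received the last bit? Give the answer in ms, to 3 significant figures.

81.8 ms

L = 3724 × 8 = 29792 bits.
Transmission delays (L/R per hop): 0.00670991, 0.1568, 0.00198613 ms; sum = 0.165496 ms.
Propagation delays (d/s per hop): 38.5787, 0.0913706, 43 ms; sum = 81.6701 ms.
End-to-end = 81.8 ms.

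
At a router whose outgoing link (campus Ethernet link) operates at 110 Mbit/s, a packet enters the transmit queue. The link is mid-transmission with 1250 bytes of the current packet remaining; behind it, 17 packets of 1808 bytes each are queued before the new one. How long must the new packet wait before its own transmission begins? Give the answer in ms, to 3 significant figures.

2.33 ms

Each queued packet: L/R = 14464/110000000 = 0.131491 ms.
17 queued → 2.23535 ms.
Plus remaining 10000 bits of current packet: 0.0909091 ms.
Queuing delay = 2.33 ms.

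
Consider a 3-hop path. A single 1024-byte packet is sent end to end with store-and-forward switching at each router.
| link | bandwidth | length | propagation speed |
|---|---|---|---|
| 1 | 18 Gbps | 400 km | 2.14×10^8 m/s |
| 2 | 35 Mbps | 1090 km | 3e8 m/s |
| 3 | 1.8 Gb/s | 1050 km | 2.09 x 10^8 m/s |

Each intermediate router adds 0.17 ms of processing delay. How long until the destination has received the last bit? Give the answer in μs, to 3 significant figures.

11100 μs

L = 1024 × 8 = 8192 bits.
Transmission delays (L/R per hop): 0.455111, 234.057, 4.55111 μs; sum = 239.063 μs.
Propagation delays (d/s per hop): 1869.16, 3633.33, 5023.92 μs; sum = 10526.4 μs.
Processing at 2 router(s): 2 × 0.17 ms = 340 μs.
End-to-end = 11100 μs.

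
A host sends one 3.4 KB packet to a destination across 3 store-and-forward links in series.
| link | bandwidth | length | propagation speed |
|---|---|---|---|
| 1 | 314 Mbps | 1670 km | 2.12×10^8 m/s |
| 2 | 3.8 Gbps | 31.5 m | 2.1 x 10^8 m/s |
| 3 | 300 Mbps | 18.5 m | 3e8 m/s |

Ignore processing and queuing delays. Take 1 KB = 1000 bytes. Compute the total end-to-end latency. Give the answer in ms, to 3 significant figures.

L = 27200 bits.
Transmission delays (L/R per hop): 0.0866242, 0.00715789, 0.0906667 ms; sum = 0.184449 ms.
Propagation delays (d/s per hop): 7.87736, 0.00015, 6.16667e-05 ms; sum = 7.87757 ms.
End-to-end = 8.06 ms.

8.06 ms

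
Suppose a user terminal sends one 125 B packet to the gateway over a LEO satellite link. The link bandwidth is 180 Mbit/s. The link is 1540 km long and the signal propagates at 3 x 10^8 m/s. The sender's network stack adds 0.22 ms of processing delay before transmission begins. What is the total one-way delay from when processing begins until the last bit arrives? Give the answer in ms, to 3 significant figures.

L = 125 × 8 = 1000 bits.
Transmission delay = L/R = 1000 / 180000000 = 0.00555556 ms.
Propagation delay = d/s = 1540000 m / 300000000 m/s = 5.13333 ms.
Plus processing delay 0.22 ms = 0.22 ms.
Total = 5.36 ms.

5.36 ms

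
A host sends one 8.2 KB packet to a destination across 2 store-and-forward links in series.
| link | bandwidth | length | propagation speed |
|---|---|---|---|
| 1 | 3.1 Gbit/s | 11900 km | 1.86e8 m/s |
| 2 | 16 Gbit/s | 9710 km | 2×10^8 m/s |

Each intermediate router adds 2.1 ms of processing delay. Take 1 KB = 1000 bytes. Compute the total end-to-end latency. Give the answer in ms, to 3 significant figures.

L = 65600 bits.
Transmission delays (L/R per hop): 0.0211613, 0.0041 ms; sum = 0.0252613 ms.
Propagation delays (d/s per hop): 63.9785, 48.55 ms; sum = 112.528 ms.
Processing at 1 router(s): 1 × 2.1 ms = 2.1 ms.
End-to-end = 115 ms.

115 ms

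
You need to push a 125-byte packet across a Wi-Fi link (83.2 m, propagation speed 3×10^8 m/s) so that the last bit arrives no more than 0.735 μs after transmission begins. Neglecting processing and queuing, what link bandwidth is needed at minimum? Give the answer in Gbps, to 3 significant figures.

2.18 Gbps

L = 1000 bits.
Propagation delay = 83.2 / 300000000 = 0.277333 μs.
Transmission budget = 0.735 − 0.277333 = 0.457667 μs.
R ≥ L / t_tx = 1000 bits / 4.57667e-07 s = 2.18 Gbps.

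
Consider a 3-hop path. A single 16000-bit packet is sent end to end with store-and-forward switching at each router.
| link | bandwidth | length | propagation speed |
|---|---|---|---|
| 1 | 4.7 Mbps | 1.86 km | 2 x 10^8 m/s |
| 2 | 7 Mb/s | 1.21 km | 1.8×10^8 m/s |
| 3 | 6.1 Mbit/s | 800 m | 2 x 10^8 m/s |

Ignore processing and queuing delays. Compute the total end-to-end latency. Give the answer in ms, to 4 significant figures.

Transmission delays (L/R per hop): 3.40426, 2.28571, 2.62295 ms; sum = 8.31292 ms.
Propagation delays (d/s per hop): 0.0093, 0.00672222, 0.004 ms; sum = 0.0200222 ms.
End-to-end = 8.333 ms.

8.333 ms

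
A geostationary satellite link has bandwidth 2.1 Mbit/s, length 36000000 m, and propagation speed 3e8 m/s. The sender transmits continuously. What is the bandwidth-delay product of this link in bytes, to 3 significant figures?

31500 bytes

Propagation delay = 36000000 / 300000000 = 0.12 s.
BDP = R × t_prop = 2100000 × 0.12 = 252000 bits.
In bytes: 252000/8 = 31500 bytes.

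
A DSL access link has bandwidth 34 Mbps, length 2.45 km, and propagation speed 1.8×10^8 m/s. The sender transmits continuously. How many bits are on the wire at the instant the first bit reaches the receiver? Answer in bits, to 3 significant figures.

463 bits

Propagation delay = 2450 / 180000000 = 1.36111e-05 s.
BDP = R × t_prop = 34000000 × 1.36111e-05 = 462.778 bits.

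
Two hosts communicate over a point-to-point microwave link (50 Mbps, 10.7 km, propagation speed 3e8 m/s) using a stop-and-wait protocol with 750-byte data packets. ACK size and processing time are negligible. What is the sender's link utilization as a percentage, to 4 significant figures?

t_tx = L/R = 6000/50000000 = 0.00012 s.
t_prop = 10700/300000000 = 3.56667e-05 s; RTT = 7.13333e-05 s.
Cycle = t_tx + RTT = 0.000191333 s.
Utilization = t_tx / cycle = 0.00012/0.000191333 = 62.72 %.

62.72 %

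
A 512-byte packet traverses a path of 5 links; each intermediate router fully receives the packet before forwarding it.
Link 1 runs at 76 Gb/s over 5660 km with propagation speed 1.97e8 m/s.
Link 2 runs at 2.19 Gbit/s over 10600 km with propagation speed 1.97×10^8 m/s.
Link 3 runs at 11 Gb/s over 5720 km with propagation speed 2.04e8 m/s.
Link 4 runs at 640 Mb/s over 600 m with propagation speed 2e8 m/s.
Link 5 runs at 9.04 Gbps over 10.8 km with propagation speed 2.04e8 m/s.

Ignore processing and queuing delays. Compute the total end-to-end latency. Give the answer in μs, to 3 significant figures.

111000 μs

L = 512 × 8 = 4096 bits.
Transmission delays (L/R per hop): 0.0538947, 1.87032, 0.372364, 6.4, 0.453097 μs; sum = 9.14968 μs.
Propagation delays (d/s per hop): 28731, 53807.1, 28039.2, 3, 52.9412 μs; sum = 110633 μs.
End-to-end = 111000 μs.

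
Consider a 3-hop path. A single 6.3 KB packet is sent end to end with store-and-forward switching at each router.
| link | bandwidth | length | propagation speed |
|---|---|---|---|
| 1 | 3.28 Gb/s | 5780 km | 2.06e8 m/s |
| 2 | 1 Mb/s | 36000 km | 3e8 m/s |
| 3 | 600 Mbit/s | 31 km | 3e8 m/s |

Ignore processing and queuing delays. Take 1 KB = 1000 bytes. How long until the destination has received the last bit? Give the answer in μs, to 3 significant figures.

199000 μs

L = 50400 bits.
Transmission delays (L/R per hop): 15.3659, 50400, 84 μs; sum = 50499.4 μs.
Propagation delays (d/s per hop): 28058.3, 120000, 103.333 μs; sum = 148162 μs.
End-to-end = 199000 μs.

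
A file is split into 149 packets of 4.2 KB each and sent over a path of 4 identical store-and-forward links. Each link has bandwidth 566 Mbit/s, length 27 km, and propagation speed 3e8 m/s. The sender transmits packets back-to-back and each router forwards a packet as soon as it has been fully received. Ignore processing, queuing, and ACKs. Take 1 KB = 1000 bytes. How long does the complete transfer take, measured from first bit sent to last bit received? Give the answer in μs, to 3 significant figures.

Per-hop transmission t_tx = L/R = 33600/566000000 = 59.364 μs.
Per-hop propagation t_prop = 27000/300000000 = 90 μs.
Pipeline fill: first packet needs 4·t_tx to clear all hops; remaining 148 packets each add one t_tx.
Total = (4+149-1)·t_tx + 4·t_prop = 152·59.364 + 4·90 = 9380 μs.

9380 μs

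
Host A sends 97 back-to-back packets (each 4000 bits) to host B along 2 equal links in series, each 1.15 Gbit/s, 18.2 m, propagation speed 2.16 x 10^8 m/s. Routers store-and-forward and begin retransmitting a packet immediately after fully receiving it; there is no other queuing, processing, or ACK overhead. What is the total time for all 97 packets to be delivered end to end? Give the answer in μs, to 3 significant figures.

Per-hop transmission t_tx = L/R = 4000/1150000000 = 3.47826 μs.
Per-hop propagation t_prop = 18.2/216000000 = 0.0842593 μs.
Pipeline fill: first packet needs 2·t_tx to clear all hops; remaining 96 packets each add one t_tx.
Total = (2+97-1)·t_tx + 2·t_prop = 98·3.47826 + 2·0.0842593 = 341 μs.

341 μs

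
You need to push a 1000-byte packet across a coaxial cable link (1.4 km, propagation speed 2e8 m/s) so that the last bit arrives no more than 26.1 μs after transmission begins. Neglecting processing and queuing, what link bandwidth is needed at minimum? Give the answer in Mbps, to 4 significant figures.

418.8 Mbps

L = 8000 bits.
Propagation delay = 1400 / 200000000 = 7 μs.
Transmission budget = 26.1 − 7 = 19.1 μs.
R ≥ L / t_tx = 8000 bits / 1.91e-05 s = 418.8 Mbps.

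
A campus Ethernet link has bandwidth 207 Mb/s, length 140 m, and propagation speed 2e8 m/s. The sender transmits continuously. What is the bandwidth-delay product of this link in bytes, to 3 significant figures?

18.1 bytes

Propagation delay = 140 / 200000000 = 7e-07 s.
BDP = R × t_prop = 207000000 × 7e-07 = 144.9 bits.
In bytes: 144.9/8 = 18.1 bytes.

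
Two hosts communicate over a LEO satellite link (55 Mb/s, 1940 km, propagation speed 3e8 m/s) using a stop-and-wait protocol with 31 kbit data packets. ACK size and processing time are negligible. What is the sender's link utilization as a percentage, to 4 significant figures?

4.176 %

t_tx = L/R = 31000/55000000 = 0.000563636 s.
t_prop = 1940000/300000000 = 0.00646667 s; RTT = 0.0129333 s.
Cycle = t_tx + RTT = 0.013497 s.
Utilization = t_tx / cycle = 0.000563636/0.013497 = 4.176 %.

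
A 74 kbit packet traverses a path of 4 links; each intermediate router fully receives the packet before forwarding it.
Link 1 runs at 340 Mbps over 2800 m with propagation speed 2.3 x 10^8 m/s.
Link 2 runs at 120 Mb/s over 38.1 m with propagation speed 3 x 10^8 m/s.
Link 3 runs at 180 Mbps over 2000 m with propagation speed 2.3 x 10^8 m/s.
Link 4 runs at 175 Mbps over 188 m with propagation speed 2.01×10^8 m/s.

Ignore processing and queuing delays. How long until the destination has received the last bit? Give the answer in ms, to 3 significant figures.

1.69 ms

L = 74000 bits.
Transmission delays (L/R per hop): 0.217647, 0.616667, 0.411111, 0.422857 ms; sum = 1.66828 ms.
Propagation delays (d/s per hop): 0.0121739, 0.000127, 0.00869565, 0.000935323 ms; sum = 0.0219319 ms.
End-to-end = 1.69 ms.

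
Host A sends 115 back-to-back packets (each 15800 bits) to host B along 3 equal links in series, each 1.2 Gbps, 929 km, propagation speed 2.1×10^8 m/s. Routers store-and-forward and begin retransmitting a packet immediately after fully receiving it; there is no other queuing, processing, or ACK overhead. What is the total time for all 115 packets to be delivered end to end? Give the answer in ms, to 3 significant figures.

14.8 ms

Per-hop transmission t_tx = L/R = 15800/1200000000 = 0.0131667 ms.
Per-hop propagation t_prop = 929000/210000000 = 4.42381 ms.
Pipeline fill: first packet needs 3·t_tx to clear all hops; remaining 114 packets each add one t_tx.
Total = (3+115-1)·t_tx + 3·t_prop = 117·0.0131667 + 3·4.42381 = 14.8 ms.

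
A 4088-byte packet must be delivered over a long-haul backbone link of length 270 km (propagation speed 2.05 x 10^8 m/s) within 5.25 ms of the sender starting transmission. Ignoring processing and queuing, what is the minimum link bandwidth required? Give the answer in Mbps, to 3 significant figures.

L = 32704 bits.
Propagation delay = 270000 / 2.05e+08 = 1.31707 ms.
Transmission budget = 5.25 − 1.31707 = 3.93293 ms.
R ≥ L / t_tx = 32704 bits / 0.00393293 s = 8.32 Mbps.

8.32 Mbps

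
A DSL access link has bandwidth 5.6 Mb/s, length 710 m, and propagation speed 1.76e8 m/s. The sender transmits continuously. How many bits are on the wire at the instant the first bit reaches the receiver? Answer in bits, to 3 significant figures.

22.6 bits

Propagation delay = 710 / 176000000 = 4.03409e-06 s.
BDP = R × t_prop = 5600000 × 4.03409e-06 = 22.5909 bits.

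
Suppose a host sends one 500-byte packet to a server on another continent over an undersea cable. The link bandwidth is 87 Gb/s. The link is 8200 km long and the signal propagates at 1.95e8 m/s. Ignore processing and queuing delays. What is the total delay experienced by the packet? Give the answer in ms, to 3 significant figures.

42.1 ms

L = 500 × 8 = 4000 bits.
Transmission delay = L/R = 4000 / 87000000000 = 4.5977e-05 ms.
Propagation delay = d/s = 8200000 m / 195000000 m/s = 42.0513 ms.
Total = 42.1 ms.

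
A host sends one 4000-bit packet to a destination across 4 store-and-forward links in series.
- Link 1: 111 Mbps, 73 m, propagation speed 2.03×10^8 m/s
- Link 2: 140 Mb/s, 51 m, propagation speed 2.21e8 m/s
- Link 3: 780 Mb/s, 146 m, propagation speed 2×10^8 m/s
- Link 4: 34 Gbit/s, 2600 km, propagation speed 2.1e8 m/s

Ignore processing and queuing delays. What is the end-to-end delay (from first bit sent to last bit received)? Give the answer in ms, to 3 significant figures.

12.5 ms

Transmission delays (L/R per hop): 0.036036, 0.0285714, 0.00512821, 0.000117647 ms; sum = 0.0698533 ms.
Propagation delays (d/s per hop): 0.000359606, 0.000230769, 0.00073, 12.381 ms; sum = 12.3823 ms.
End-to-end = 12.5 ms.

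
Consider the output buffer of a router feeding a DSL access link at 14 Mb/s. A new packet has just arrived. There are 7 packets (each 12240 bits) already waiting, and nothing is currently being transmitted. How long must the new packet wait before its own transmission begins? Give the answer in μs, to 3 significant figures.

Each queued packet: L/R = 12240/14000000 = 874.286 μs.
7 queued → 6120 μs.
Queuing delay = 6120 μs.

6120 μs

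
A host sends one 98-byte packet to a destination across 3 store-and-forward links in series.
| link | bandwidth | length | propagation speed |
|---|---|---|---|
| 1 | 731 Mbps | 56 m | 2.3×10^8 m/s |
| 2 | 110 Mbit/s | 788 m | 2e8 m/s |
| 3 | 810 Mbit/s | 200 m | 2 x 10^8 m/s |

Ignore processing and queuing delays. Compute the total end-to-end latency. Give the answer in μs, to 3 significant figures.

L = 98 × 8 = 784 bits.
Transmission delays (L/R per hop): 1.0725, 7.12727, 0.967901 μs; sum = 9.16768 μs.
Propagation delays (d/s per hop): 0.243478, 3.94, 1 μs; sum = 5.18348 μs.
End-to-end = 14.4 μs.

14.4 μs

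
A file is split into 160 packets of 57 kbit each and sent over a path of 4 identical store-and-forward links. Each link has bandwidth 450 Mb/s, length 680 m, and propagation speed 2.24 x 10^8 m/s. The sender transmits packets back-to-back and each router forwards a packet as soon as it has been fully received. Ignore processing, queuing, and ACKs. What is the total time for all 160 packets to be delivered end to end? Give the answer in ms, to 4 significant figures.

Per-hop transmission t_tx = L/R = 57000/450000000 = 0.126667 ms.
Per-hop propagation t_prop = 680/2.24e+08 = 0.00303571 ms.
Pipeline fill: first packet needs 4·t_tx to clear all hops; remaining 159 packets each add one t_tx.
Total = (4+160-1)·t_tx + 4·t_prop = 163·0.126667 + 4·0.00303571 = 20.66 ms.

20.66 ms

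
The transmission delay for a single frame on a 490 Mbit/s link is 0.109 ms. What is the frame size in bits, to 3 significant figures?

L = R × t_tx = 490000000 b/s × 0.000109 s = 53410 bits.

53400 bits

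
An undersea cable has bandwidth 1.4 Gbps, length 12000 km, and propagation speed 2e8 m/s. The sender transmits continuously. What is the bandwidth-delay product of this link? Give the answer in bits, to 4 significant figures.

Propagation delay = 12000000 / 200000000 = 0.06 s.
BDP = R × t_prop = 1400000000 × 0.06 = 84000000 bits.

84000000 bits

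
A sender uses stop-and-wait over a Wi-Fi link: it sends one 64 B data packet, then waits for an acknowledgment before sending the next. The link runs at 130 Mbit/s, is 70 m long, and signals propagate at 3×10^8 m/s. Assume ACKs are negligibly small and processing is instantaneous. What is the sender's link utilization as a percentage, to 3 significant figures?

89.4 %

t_tx = L/R = 512/130000000 = 3.93846e-06 s.
t_prop = 70/300000000 = 2.33333e-07 s; RTT = 4.66667e-07 s.
Cycle = t_tx + RTT = 4.40513e-06 s.
Utilization = t_tx / cycle = 3.93846e-06/4.40513e-06 = 89.4 %.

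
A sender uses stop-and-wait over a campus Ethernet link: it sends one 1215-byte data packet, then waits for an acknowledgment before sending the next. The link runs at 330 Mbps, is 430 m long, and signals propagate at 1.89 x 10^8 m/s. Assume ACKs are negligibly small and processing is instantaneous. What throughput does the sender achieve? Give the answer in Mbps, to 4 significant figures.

t_tx = L/R = 9720/330000000 = 2.94545e-05 s.
t_prop = 430/189000000 = 2.27513e-06 s; RTT = 4.55026e-06 s.
Cycle = t_tx + RTT = 3.40048e-05 s.
Throughput = L / cycle = 9720 / 3.40048e-05 = 285.8 Mbps.

285.8 Mbps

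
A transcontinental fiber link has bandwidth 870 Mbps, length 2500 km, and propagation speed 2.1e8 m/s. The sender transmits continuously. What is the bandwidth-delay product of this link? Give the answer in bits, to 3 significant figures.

Propagation delay = 2500000 / 210000000 = 0.0119048 s.
BDP = R × t_prop = 870000000 × 0.0119048 = 10357100 bits.

10400000 bits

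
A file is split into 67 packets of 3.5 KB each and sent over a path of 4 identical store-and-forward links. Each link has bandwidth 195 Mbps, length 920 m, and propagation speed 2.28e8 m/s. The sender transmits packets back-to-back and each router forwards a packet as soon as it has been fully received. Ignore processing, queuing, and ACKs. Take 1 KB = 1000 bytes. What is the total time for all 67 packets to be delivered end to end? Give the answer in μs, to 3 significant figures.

Per-hop transmission t_tx = L/R = 28000/195000000 = 143.59 μs.
Per-hop propagation t_prop = 920/2.28e+08 = 4.03509 μs.
Pipeline fill: first packet needs 4·t_tx to clear all hops; remaining 66 packets each add one t_tx.
Total = (4+67-1)·t_tx + 4·t_prop = 70·143.59 + 4·4.03509 = 10100 μs.

10100 μs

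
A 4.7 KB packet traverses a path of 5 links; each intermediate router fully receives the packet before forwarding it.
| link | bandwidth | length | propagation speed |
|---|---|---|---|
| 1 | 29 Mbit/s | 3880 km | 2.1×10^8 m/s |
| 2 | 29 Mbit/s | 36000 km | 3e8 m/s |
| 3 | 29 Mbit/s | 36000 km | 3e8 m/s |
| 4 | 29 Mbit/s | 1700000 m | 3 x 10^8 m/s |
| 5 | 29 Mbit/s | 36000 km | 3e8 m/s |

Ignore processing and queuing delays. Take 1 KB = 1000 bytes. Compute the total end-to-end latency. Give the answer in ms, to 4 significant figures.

390.6 ms

L = 37600 bits.
Transmission delay per hop = L/R = 37600/29000000 = 1.29655 ms; 5 hops → 6.48276 ms.
Propagation delays (d/s per hop): 18.4762, 120, 120, 5.66667, 120 ms; sum = 384.143 ms.
End-to-end = 390.6 ms.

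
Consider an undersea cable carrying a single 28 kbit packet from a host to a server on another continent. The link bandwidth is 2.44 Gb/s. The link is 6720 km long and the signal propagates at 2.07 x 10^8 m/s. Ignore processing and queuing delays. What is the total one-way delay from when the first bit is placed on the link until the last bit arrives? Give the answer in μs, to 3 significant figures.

32500 μs

L = 28000 bits.
Transmission delay = L/R = 28000 / 2440000000 = 11.4754 μs.
Propagation delay = d/s = 6720000 m / 2.07e+08 m/s = 32463.8 μs.
Total = 32500 μs.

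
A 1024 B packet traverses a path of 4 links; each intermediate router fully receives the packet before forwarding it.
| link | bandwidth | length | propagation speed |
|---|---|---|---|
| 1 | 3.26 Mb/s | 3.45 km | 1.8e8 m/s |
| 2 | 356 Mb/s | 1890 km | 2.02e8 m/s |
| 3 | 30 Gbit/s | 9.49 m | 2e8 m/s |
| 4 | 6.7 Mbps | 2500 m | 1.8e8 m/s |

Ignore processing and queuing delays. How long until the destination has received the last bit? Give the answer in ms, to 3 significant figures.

13.1 ms

L = 1024 × 8 = 8192 bits.
Transmission delays (L/R per hop): 2.51288, 0.0230112, 0.000273067, 1.22269 ms; sum = 3.75885 ms.
Propagation delays (d/s per hop): 0.0191667, 9.35644, 4.745e-05, 0.0138889 ms; sum = 9.38954 ms.
End-to-end = 13.1 ms.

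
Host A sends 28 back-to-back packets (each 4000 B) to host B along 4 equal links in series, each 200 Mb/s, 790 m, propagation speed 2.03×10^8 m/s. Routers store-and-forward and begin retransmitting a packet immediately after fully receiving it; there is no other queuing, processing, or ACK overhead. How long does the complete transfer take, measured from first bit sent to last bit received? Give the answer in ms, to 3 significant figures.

4.98 ms

Per-hop transmission t_tx = L/R = 32000/200000000 = 0.16 ms.
Per-hop propagation t_prop = 790/2.03e+08 = 0.00389163 ms.
Pipeline fill: first packet needs 4·t_tx to clear all hops; remaining 27 packets each add one t_tx.
Total = (4+28-1)·t_tx + 4·t_prop = 31·0.16 + 4·0.00389163 = 4.98 ms.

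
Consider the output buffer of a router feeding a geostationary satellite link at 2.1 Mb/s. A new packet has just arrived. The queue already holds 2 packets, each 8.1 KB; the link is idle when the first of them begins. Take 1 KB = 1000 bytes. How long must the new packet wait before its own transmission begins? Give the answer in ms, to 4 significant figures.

Each queued packet: L/R = 64800/2100000 = 30.8571 ms.
2 queued → 61.7143 ms.
Queuing delay = 61.71 ms.

61.71 ms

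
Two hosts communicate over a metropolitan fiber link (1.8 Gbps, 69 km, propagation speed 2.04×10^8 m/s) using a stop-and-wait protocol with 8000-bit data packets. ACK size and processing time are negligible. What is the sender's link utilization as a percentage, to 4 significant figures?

t_tx = L/R = 8000/1800000000 = 4.44444e-06 s.
t_prop = 69000/204000000 = 0.000338235 s; RTT = 0.000676471 s.
Cycle = t_tx + RTT = 0.000680915 s.
Utilization = t_tx / cycle = 4.44444e-06/0.000680915 = 0.6527 %.

0.6527 %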